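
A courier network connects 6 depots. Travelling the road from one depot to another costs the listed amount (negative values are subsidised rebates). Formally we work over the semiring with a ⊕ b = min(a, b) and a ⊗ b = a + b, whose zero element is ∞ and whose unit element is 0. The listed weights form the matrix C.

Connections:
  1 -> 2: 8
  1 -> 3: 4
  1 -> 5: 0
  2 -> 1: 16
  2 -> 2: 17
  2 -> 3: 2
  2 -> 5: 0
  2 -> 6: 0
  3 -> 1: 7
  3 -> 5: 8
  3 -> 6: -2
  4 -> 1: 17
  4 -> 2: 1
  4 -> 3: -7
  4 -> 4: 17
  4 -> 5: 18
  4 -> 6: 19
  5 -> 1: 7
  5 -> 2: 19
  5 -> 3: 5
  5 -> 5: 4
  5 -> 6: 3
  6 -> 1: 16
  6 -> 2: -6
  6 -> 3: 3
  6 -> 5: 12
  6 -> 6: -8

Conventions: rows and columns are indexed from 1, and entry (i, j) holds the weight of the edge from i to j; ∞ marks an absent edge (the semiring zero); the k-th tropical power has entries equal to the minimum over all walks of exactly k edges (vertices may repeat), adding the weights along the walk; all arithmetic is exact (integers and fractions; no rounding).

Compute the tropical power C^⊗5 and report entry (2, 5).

C^⊗2:
  [7, 19, 5, ∞, 4, 2]
  [7, -6, 3, ∞, 4, -8]
  [14, -8, 1, ∞, 7, -10]
  [0, 13, 3, 34, 1, -9]
  [11, -3, 6, ∞, 7, -5]
  [8, -14, -5, ∞, -6, -16]
C^⊗3:
  [11, -4, 5, ∞, 7, -6]
  [8, -14, -5, ∞, -6, -16]
  [6, -16, -7, ∞, -8, -18]
  [7, -15, -6, 51, 0, -17]
  [11, -11, -2, ∞, -3, -13]
  [0, -22, -13, ∞, -14, -24]
C^⊗4:
  [10, -12, -3, ∞, -4, -14]
  [0, -22, -13, ∞, -14, -24]
  [-2, -24, -15, ∞, -16, -26]
  [-1, -23, -14, 68, -15, -25]
  [3, -19, -10, ∞, -11, -21]
  [-8, -30, -21, ∞, -22, -32]
C^⊗5:
  [2, -20, -11, ∞, -12, -22]
  [-8, -30, -21, ∞, -22, -32]
  [-10, -32, -23, ∞, -24, -34]
  [-9, -31, -22, 85, -23, -33]
  [-5, -27, -18, ∞, -19, -29]
  [-16, -38, -29, ∞, -30, -40]
Key observation: the optimum is the walk 2->6->6->6->2->5, with weight 0 + (-8) + (-8) + (-6) + 0 = -22.
Optimal value attained by: walk 2->6->6->6->2->5.
Answer: (C^⊗5)[2][5] = -22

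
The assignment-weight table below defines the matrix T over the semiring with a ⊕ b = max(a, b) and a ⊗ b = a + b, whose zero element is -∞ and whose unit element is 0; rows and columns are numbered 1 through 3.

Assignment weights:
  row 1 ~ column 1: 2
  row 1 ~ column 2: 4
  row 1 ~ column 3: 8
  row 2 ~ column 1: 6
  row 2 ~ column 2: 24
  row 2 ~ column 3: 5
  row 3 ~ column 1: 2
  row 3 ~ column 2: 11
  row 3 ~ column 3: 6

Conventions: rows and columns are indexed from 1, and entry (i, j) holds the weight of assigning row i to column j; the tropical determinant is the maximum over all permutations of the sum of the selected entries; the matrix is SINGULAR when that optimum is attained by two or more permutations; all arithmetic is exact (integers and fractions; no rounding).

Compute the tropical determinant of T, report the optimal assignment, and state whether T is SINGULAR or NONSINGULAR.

σ = (1, 2, 3): 2 + 24 + 6 = 32
σ = (1, 3, 2): 2 + 5 + 11 = 18
σ = (2, 1, 3): 4 + 6 + 6 = 16
σ = (2, 3, 1): 4 + 5 + 2 = 11
σ = (3, 1, 2): 8 + 6 + 11 = 25
σ = (3, 2, 1): 8 + 24 + 2 = 34
Optimal value attained by: σ = (3, 2, 1).
Answer: det⊕(T) = 34; verdict: NONSINGULAR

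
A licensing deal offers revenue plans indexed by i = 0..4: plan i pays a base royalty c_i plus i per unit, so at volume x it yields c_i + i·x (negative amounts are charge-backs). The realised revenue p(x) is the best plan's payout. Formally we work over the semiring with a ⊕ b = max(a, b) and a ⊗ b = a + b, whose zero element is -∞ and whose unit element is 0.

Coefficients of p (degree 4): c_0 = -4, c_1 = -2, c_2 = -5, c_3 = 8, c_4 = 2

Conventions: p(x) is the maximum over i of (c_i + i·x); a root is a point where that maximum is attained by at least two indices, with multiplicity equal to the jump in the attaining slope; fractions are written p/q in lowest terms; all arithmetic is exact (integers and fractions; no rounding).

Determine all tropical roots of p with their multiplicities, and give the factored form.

hull edge (i=0, c=-4) to (i=3, c=8): slope 4, span 3
hull edge (i=3, c=8) to (i=4, c=2): slope -6, span 1
Factored form: p(x) = 2 ⊗ (x ⊕ (-4)) ⊗ (x ⊕ (-4)) ⊗ (x ⊕ (-4)) ⊗ (x ⊕ 6)
Answer: roots = -4 (mult 3), 6 (mult 1)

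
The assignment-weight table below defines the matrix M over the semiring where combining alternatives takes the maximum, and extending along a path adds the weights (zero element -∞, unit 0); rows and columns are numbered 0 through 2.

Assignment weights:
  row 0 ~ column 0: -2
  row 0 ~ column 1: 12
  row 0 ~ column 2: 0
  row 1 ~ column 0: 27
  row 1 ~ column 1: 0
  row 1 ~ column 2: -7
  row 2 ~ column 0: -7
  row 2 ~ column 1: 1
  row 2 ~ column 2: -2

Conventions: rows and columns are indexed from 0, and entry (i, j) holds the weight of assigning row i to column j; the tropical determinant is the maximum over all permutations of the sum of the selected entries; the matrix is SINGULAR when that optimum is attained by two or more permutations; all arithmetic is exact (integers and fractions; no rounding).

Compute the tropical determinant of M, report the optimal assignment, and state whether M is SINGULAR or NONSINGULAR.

σ = (0, 1, 2): (-2) + 0 + (-2) = -4
σ = (0, 2, 1): (-2) + (-7) + 1 = -8
σ = (1, 0, 2): 12 + 27 + (-2) = 37
σ = (1, 2, 0): 12 + (-7) + (-7) = -2
σ = (2, 0, 1): 0 + 27 + 1 = 28
σ = (2, 1, 0): 0 + 0 + (-7) = -7
Optimal value attained by: σ = (1, 0, 2).
Answer: det⊕(M) = 37; verdict: NONSINGULAR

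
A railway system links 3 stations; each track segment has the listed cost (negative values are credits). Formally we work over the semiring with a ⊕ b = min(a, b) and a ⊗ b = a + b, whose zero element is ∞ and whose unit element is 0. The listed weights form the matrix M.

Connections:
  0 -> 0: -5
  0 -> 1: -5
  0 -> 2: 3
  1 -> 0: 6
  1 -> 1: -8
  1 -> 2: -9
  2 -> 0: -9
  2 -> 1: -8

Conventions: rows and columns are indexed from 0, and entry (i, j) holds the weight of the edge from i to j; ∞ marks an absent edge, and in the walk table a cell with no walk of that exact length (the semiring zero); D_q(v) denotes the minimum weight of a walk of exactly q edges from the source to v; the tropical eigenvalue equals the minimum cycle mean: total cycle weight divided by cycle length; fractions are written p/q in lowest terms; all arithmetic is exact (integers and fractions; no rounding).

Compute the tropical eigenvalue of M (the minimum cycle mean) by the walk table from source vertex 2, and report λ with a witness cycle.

q=0: [∞, ∞, 0]
q=1: [-9, -8, ∞]
q=2: [-14, -16, -17]
q=3: [-26, -25, -25]
Optimal cycle mean attained by: cycle 1->2->1, total (-9) + (-8), length 2.
Answer: λ = -17/2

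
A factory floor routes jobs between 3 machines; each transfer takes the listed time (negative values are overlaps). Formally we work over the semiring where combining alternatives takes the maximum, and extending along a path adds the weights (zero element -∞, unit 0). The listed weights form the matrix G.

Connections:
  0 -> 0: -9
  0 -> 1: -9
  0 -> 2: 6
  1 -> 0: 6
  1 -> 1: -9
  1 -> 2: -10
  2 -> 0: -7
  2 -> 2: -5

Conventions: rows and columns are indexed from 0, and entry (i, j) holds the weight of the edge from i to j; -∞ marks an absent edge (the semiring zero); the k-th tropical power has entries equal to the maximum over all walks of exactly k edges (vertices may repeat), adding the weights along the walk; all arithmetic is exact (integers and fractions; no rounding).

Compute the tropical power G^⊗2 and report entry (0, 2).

G^⊗2:
  [-1, -18, 1]
  [-3, -3, 12]
  [-12, -16, -1]
Key observation: the optimum is the walk 0->2->2, with weight 6 + (-5) = 1.
Optimal value attained by: walk 0->2->2.
Answer: (G^⊗2)[0][2] = 1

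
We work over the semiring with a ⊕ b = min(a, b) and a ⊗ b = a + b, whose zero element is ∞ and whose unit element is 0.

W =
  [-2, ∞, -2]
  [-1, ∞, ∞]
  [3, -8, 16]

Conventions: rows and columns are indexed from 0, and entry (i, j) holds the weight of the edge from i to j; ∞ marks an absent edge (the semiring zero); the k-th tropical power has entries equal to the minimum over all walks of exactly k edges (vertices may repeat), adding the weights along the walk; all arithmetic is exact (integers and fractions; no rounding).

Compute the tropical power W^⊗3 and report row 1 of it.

W^⊗2:
  [-4, -10, -4]
  [-3, ∞, -3]
  [-9, 8, 1]
W^⊗3:
  [-11, -12, -6]
  [-5, -11, -5]
  [-11, -7, -11]
Answer: row 1 of W^⊗3 = [-5, -11, -5]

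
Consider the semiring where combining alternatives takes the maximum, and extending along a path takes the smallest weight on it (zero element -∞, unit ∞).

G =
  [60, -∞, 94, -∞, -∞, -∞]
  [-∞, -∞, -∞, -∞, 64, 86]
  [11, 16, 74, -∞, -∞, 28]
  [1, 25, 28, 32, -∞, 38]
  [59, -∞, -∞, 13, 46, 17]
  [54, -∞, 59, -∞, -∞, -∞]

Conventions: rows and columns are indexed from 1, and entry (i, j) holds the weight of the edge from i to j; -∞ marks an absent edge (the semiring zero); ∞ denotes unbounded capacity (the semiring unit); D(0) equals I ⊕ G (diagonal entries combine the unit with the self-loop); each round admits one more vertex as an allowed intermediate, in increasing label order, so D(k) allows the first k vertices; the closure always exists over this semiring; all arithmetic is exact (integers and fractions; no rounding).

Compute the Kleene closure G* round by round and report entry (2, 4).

D(0):
  [∞, -∞, 94, -∞, -∞, -∞]
  [-∞, ∞, -∞, -∞, 64, 86]
  [11, 16, ∞, -∞, -∞, 28]
  [1, 25, 28, ∞, -∞, 38]
  [59, -∞, -∞, 13, ∞, 17]
  [54, -∞, 59, -∞, -∞, ∞]
D(1):
  [∞, -∞, 94, -∞, -∞, -∞]
  [-∞, ∞, -∞, -∞, 64, 86]
  [11, 16, ∞, -∞, -∞, 28]
  [1, 25, 28, ∞, -∞, 38]
  [59, -∞, 59, 13, ∞, 17]
  [54, -∞, 59, -∞, -∞, ∞]
D(2):
  [∞, -∞, 94, -∞, -∞, -∞]
  [-∞, ∞, -∞, -∞, 64, 86]
  [11, 16, ∞, -∞, 16, 28]
  [1, 25, 28, ∞, 25, 38]
  [59, -∞, 59, 13, ∞, 17]
  [54, -∞, 59, -∞, -∞, ∞]
D(3):
  [∞, 16, 94, -∞, 16, 28]
  [-∞, ∞, -∞, -∞, 64, 86]
  [11, 16, ∞, -∞, 16, 28]
  [11, 25, 28, ∞, 25, 38]
  [59, 16, 59, 13, ∞, 28]
  [54, 16, 59, -∞, 16, ∞]
D(4):
  [∞, 16, 94, -∞, 16, 28]
  [-∞, ∞, -∞, -∞, 64, 86]
  [11, 16, ∞, -∞, 16, 28]
  [11, 25, 28, ∞, 25, 38]
  [59, 16, 59, 13, ∞, 28]
  [54, 16, 59, -∞, 16, ∞]
D(5):
  [∞, 16, 94, 13, 16, 28]
  [59, ∞, 59, 13, 64, 86]
  [16, 16, ∞, 13, 16, 28]
  [25, 25, 28, ∞, 25, 38]
  [59, 16, 59, 13, ∞, 28]
  [54, 16, 59, 13, 16, ∞]
D(6):
  [∞, 16, 94, 13, 16, 28]
  [59, ∞, 59, 13, 64, 86]
  [28, 16, ∞, 13, 16, 28]
  [38, 25, 38, ∞, 25, 38]
  [59, 16, 59, 13, ∞, 28]
  [54, 16, 59, 13, 16, ∞]
Answer: G*[2][4] = 13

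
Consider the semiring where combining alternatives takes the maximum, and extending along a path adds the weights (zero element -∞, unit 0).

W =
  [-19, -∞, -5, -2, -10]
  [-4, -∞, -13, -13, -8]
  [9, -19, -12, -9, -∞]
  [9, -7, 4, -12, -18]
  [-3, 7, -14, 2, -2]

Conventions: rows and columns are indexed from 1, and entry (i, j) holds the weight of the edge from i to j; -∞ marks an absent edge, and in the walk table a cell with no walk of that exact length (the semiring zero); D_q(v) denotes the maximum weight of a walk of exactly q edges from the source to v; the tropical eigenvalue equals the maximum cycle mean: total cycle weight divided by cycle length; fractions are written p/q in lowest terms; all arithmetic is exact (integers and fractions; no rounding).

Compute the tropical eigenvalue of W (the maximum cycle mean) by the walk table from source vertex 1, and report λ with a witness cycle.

q=0: [0, -∞, -∞, -∞, -∞]
q=1: [-19, -∞, -5, -2, -10]
q=2: [7, -3, 2, -8, -12]
q=3: [11, -5, 2, 5, -3]
q=4: [14, 4, 9, 9, 1]
q=5: [18, 8, 13, 12, 4]
Optimal cycle mean attained by: cycle 1->4->3->1, total (-2) + 4 + 9, length 3.
Answer: λ = 11/3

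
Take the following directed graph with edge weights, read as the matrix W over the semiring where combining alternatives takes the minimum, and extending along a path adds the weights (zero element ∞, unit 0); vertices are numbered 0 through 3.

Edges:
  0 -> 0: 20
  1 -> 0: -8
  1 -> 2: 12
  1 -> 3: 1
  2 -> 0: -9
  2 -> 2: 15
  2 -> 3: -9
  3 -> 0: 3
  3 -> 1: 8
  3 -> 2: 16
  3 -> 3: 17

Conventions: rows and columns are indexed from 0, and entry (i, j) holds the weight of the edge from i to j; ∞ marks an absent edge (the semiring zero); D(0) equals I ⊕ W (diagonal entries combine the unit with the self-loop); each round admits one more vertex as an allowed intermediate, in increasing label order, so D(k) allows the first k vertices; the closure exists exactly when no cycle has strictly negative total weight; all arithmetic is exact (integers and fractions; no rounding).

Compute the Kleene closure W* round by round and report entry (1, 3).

D(0):
  [0, ∞, ∞, ∞]
  [-8, 0, 12, 1]
  [-9, ∞, 0, -9]
  [3, 8, 16, 0]
D(1):
  [0, ∞, ∞, ∞]
  [-8, 0, 12, 1]
  [-9, ∞, 0, -9]
  [3, 8, 16, 0]
D(2):
  [0, ∞, ∞, ∞]
  [-8, 0, 12, 1]
  [-9, ∞, 0, -9]
  [0, 8, 16, 0]
D(3):
  [0, ∞, ∞, ∞]
  [-8, 0, 12, 1]
  [-9, ∞, 0, -9]
  [0, 8, 16, 0]
D(4):
  [0, ∞, ∞, ∞]
  [-8, 0, 12, 1]
  [-9, -1, 0, -9]
  [0, 8, 16, 0]
Answer: W*[1][3] = 1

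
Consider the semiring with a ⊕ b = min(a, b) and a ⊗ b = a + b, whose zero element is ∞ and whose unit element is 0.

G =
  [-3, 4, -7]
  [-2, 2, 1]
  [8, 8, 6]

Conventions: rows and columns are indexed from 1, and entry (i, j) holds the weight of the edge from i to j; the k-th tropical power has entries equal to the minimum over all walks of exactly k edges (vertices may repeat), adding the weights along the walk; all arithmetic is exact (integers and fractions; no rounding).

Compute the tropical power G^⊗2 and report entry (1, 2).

G^⊗2:
  [-6, 1, -10]
  [-5, 2, -9]
  [5, 10, 1]
Key observation: the optimum is the walk 1->1->2, with weight (-3) + 4 = 1.
Optimal value attained by: walk 1->1->2.
Answer: (G^⊗2)[1][2] = 1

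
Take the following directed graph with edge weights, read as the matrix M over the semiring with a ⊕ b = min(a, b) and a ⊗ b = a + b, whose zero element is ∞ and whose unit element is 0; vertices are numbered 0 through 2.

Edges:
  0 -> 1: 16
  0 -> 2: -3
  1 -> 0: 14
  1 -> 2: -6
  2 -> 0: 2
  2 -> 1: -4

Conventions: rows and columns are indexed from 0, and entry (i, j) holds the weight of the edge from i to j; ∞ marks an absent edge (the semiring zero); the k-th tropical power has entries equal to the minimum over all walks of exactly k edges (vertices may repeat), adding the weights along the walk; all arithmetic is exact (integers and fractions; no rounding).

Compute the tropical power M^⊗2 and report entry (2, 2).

M^⊗2:
  [-1, -7, 10]
  [-4, -10, 11]
  [10, 18, -10]
Key observation: the optimum is the walk 2->1->2, with weight (-4) + (-6) = -10.
Optimal value attained by: walk 2->1->2.
Answer: (M^⊗2)[2][2] = -10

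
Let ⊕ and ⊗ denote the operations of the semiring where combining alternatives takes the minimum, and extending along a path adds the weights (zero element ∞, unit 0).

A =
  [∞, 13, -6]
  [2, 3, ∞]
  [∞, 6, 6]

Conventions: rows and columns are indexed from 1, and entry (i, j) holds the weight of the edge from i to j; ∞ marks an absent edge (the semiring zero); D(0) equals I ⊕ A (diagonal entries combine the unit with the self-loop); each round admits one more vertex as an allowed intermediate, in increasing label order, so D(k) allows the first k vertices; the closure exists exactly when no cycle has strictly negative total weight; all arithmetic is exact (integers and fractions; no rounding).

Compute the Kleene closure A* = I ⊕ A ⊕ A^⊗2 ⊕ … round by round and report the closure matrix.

D(0):
  [0, 13, -6]
  [2, 0, ∞]
  [∞, 6, 0]
D(1):
  [0, 13, -6]
  [2, 0, -4]
  [∞, 6, 0]
D(2):
  [0, 13, -6]
  [2, 0, -4]
  [8, 6, 0]
D(3):
  [0, 0, -6]
  [2, 0, -4]
  [8, 6, 0]
Answer: A* = [[0, 0, -6], [2, 0, -4], [8, 6, 0]]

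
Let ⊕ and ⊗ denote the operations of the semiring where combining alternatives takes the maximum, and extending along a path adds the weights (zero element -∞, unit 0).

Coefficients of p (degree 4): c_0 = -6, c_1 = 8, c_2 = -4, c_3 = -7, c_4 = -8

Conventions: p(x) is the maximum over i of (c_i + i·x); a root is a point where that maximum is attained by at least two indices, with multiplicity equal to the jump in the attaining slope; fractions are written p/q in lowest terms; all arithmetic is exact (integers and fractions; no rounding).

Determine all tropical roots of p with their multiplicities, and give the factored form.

hull edge (i=0, c=-6) to (i=1, c=8): slope 14, span 1
hull edge (i=1, c=8) to (i=4, c=-8): slope -16/3, span 3
Factored form: p(x) = -8 ⊗ (x ⊕ (-14)) ⊗ (x ⊕ 16/3) ⊗ (x ⊕ 16/3) ⊗ (x ⊕ 16/3)
Answer: roots = -14 (mult 1), 16/3 (mult 3)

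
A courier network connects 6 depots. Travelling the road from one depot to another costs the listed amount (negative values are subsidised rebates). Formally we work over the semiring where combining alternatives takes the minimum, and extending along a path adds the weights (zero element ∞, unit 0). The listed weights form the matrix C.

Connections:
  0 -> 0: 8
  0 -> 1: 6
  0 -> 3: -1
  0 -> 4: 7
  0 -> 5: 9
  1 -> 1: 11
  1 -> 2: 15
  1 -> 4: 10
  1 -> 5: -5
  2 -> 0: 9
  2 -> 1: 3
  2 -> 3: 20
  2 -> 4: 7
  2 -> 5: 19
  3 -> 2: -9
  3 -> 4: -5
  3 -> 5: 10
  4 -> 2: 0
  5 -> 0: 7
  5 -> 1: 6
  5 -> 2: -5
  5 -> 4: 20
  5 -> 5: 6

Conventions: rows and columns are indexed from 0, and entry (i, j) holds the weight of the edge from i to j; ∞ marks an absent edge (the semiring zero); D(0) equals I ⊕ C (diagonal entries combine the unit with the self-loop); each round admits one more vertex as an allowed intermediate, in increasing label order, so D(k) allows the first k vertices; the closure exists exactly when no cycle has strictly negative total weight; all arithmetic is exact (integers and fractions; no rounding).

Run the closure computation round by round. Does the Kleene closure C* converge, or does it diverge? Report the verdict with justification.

D(0):
  [0, 6, ∞, -1, 7, 9]
  [∞, 0, 15, ∞, 10, -5]
  [9, 3, 0, 20, 7, 19]
  [∞, ∞, -9, 0, -5, 10]
  [∞, ∞, 0, ∞, 0, ∞]
  [7, 6, -5, ∞, 20, 0]
D(1):
  [0, 6, ∞, -1, 7, 9]
  [∞, 0, 15, ∞, 10, -5]
  [9, 3, 0, 8, 7, 18]
  [∞, ∞, -9, 0, -5, 10]
  [∞, ∞, 0, ∞, 0, ∞]
  [7, 6, -5, 6, 14, 0]
D(2):
  [0, 6, 21, -1, 7, 1]
  [∞, 0, 15, ∞, 10, -5]
  [9, 3, 0, 8, 7, -2]
  [∞, ∞, -9, 0, -5, 10]
  [∞, ∞, 0, ∞, 0, ∞]
  [7, 6, -5, 6, 14, 0]
Detection: at round 3, diagonal entry (3, 3) turns strictly negative.
Key observation: the cycle 3->2->0->3 has total weight (-9) + 9 + (-1), which is strictly negative.
Answer: DIVERGES — negative cycle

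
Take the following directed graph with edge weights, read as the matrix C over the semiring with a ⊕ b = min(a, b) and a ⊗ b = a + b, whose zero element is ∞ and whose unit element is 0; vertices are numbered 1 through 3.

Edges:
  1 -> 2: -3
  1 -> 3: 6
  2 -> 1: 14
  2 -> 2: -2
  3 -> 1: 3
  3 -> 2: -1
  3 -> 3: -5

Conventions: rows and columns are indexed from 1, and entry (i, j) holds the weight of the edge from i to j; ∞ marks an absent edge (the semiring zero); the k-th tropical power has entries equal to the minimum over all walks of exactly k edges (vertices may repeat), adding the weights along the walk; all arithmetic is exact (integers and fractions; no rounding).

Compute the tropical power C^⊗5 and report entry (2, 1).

C^⊗2:
  [9, -5, 1]
  [12, -4, 20]
  [-2, -6, -10]
C^⊗3:
  [4, -7, -4]
  [10, -6, 15]
  [-7, -11, -15]
C^⊗4:
  [-1, -9, -9]
  [8, -8, 10]
  [-12, -16, -20]
C^⊗5:
  [-6, -11, -14]
  [6, -10, 5]
  [-17, -21, -25]
Key observation: the optimum is the walk 2->2->2->2->2->1, with weight (-2) + (-2) + (-2) + (-2) + 14 = 6.
Optimal value attained by: walk 2->2->2->2->2->1.
Answer: (C^⊗5)[2][1] = 6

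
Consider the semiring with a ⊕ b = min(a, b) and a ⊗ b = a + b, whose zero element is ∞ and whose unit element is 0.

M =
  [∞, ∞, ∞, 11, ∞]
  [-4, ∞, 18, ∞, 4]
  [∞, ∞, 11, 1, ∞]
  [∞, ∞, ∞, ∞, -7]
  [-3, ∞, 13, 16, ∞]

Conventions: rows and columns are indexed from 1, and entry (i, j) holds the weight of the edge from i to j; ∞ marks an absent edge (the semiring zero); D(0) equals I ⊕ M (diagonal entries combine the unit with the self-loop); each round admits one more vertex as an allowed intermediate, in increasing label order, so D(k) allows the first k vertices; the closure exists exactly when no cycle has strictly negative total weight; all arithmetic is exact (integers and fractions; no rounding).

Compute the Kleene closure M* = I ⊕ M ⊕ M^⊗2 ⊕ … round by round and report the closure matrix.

D(0):
  [0, ∞, ∞, 11, ∞]
  [-4, 0, 18, ∞, 4]
  [∞, ∞, 0, 1, ∞]
  [∞, ∞, ∞, 0, -7]
  [-3, ∞, 13, 16, 0]
D(1):
  [0, ∞, ∞, 11, ∞]
  [-4, 0, 18, 7, 4]
  [∞, ∞, 0, 1, ∞]
  [∞, ∞, ∞, 0, -7]
  [-3, ∞, 13, 8, 0]
D(2):
  [0, ∞, ∞, 11, ∞]
  [-4, 0, 18, 7, 4]
  [∞, ∞, 0, 1, ∞]
  [∞, ∞, ∞, 0, -7]
  [-3, ∞, 13, 8, 0]
D(3):
  [0, ∞, ∞, 11, ∞]
  [-4, 0, 18, 7, 4]
  [∞, ∞, 0, 1, ∞]
  [∞, ∞, ∞, 0, -7]
  [-3, ∞, 13, 8, 0]
D(4):
  [0, ∞, ∞, 11, 4]
  [-4, 0, 18, 7, 0]
  [∞, ∞, 0, 1, -6]
  [∞, ∞, ∞, 0, -7]
  [-3, ∞, 13, 8, 0]
D(5):
  [0, ∞, 17, 11, 4]
  [-4, 0, 13, 7, 0]
  [-9, ∞, 0, 1, -6]
  [-10, ∞, 6, 0, -7]
  [-3, ∞, 13, 8, 0]
Answer: M* = [[0, ∞, 17, 11, 4], [-4, 0, 13, 7, 0], [-9, ∞, 0, 1, -6], [-10, ∞, 6, 0, -7], [-3, ∞, 13, 8, 0]]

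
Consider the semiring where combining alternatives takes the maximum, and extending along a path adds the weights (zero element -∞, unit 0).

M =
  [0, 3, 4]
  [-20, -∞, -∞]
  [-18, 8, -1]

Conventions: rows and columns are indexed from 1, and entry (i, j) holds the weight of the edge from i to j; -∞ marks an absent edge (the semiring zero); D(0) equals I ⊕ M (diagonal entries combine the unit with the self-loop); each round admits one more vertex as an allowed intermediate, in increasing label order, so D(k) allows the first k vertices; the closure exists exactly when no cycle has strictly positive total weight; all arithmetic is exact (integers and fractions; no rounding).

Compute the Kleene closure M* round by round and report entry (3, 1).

D(0):
  [0, 3, 4]
  [-20, 0, -∞]
  [-18, 8, 0]
D(1):
  [0, 3, 4]
  [-20, 0, -16]
  [-18, 8, 0]
D(2):
  [0, 3, 4]
  [-20, 0, -16]
  [-12, 8, 0]
D(3):
  [0, 12, 4]
  [-20, 0, -16]
  [-12, 8, 0]
Answer: M*[3][1] = -12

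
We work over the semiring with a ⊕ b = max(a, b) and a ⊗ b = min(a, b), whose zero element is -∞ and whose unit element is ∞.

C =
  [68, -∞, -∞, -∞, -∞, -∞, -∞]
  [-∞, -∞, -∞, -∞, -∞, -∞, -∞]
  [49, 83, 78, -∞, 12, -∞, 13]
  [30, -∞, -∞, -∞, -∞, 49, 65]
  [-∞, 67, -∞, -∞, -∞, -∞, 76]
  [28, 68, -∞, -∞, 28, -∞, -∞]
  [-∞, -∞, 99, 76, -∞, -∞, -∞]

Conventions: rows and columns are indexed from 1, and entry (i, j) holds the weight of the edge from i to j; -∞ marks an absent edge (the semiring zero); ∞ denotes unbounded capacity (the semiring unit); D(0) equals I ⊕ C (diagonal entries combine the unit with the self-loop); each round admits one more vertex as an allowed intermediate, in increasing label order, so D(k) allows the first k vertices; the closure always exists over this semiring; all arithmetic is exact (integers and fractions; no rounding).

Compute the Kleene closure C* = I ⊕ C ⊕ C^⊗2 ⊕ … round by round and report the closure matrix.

D(0):
  [∞, -∞, -∞, -∞, -∞, -∞, -∞]
  [-∞, ∞, -∞, -∞, -∞, -∞, -∞]
  [49, 83, ∞, -∞, 12, -∞, 13]
  [30, -∞, -∞, ∞, -∞, 49, 65]
  [-∞, 67, -∞, -∞, ∞, -∞, 76]
  [28, 68, -∞, -∞, 28, ∞, -∞]
  [-∞, -∞, 99, 76, -∞, -∞, ∞]
D(1):
  [∞, -∞, -∞, -∞, -∞, -∞, -∞]
  [-∞, ∞, -∞, -∞, -∞, -∞, -∞]
  [49, 83, ∞, -∞, 12, -∞, 13]
  [30, -∞, -∞, ∞, -∞, 49, 65]
  [-∞, 67, -∞, -∞, ∞, -∞, 76]
  [28, 68, -∞, -∞, 28, ∞, -∞]
  [-∞, -∞, 99, 76, -∞, -∞, ∞]
D(2):
  [∞, -∞, -∞, -∞, -∞, -∞, -∞]
  [-∞, ∞, -∞, -∞, -∞, -∞, -∞]
  [49, 83, ∞, -∞, 12, -∞, 13]
  [30, -∞, -∞, ∞, -∞, 49, 65]
  [-∞, 67, -∞, -∞, ∞, -∞, 76]
  [28, 68, -∞, -∞, 28, ∞, -∞]
  [-∞, -∞, 99, 76, -∞, -∞, ∞]
D(3):
  [∞, -∞, -∞, -∞, -∞, -∞, -∞]
  [-∞, ∞, -∞, -∞, -∞, -∞, -∞]
  [49, 83, ∞, -∞, 12, -∞, 13]
  [30, -∞, -∞, ∞, -∞, 49, 65]
  [-∞, 67, -∞, -∞, ∞, -∞, 76]
  [28, 68, -∞, -∞, 28, ∞, -∞]
  [49, 83, 99, 76, 12, -∞, ∞]
D(4):
  [∞, -∞, -∞, -∞, -∞, -∞, -∞]
  [-∞, ∞, -∞, -∞, -∞, -∞, -∞]
  [49, 83, ∞, -∞, 12, -∞, 13]
  [30, -∞, -∞, ∞, -∞, 49, 65]
  [-∞, 67, -∞, -∞, ∞, -∞, 76]
  [28, 68, -∞, -∞, 28, ∞, -∞]
  [49, 83, 99, 76, 12, 49, ∞]
D(5):
  [∞, -∞, -∞, -∞, -∞, -∞, -∞]
  [-∞, ∞, -∞, -∞, -∞, -∞, -∞]
  [49, 83, ∞, -∞, 12, -∞, 13]
  [30, -∞, -∞, ∞, -∞, 49, 65]
  [-∞, 67, -∞, -∞, ∞, -∞, 76]
  [28, 68, -∞, -∞, 28, ∞, 28]
  [49, 83, 99, 76, 12, 49, ∞]
D(6):
  [∞, -∞, -∞, -∞, -∞, -∞, -∞]
  [-∞, ∞, -∞, -∞, -∞, -∞, -∞]
  [49, 83, ∞, -∞, 12, -∞, 13]
  [30, 49, -∞, ∞, 28, 49, 65]
  [-∞, 67, -∞, -∞, ∞, -∞, 76]
  [28, 68, -∞, -∞, 28, ∞, 28]
  [49, 83, 99, 76, 28, 49, ∞]
D(7):
  [∞, -∞, -∞, -∞, -∞, -∞, -∞]
  [-∞, ∞, -∞, -∞, -∞, -∞, -∞]
  [49, 83, ∞, 13, 13, 13, 13]
  [49, 65, 65, ∞, 28, 49, 65]
  [49, 76, 76, 76, ∞, 49, 76]
  [28, 68, 28, 28, 28, ∞, 28]
  [49, 83, 99, 76, 28, 49, ∞]
Answer: C* = [[∞, -∞, -∞, -∞, -∞, -∞, -∞], [-∞, ∞, -∞, -∞, -∞, -∞, -∞], [49, 83, ∞, 13, 13, 13, 13], [49, 65, 65, ∞, 28, 49, 65], [49, 76, 76, 76, ∞, 49, 76], [28, 68, 28, 28, 28, ∞, 28], [49, 83, 99, 76, 28, 49, ∞]]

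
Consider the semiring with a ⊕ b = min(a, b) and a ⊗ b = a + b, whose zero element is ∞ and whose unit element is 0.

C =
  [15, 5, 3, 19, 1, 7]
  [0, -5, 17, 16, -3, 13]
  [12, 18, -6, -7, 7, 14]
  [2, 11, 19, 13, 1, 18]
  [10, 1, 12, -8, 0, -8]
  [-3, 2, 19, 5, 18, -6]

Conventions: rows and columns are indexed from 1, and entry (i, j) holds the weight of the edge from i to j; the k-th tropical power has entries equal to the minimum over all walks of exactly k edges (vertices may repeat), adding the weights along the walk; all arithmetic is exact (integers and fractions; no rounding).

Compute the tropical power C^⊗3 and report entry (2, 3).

C^⊗2:
  [4, 0, -3, -7, 1, -7]
  [-5, -10, 3, -11, -8, -11]
  [-5, 4, -12, -13, -6, -1]
  [11, 2, 5, -7, 1, -7]
  [-11, -6, 6, -8, -7, -14]
  [-9, -4, 0, -1, -2, -12]
C^⊗3:
  [-10, -5, -9, -10, -6, -13]
  [-14, -15, -3, -16, -13, -17]
  [-11, -5, -18, -19, -12, -14]
  [-10, -5, -1, -7, -6, -13]
  [-17, -12, -8, -15, -10, -20]
  [-15, -10, -6, -10, -8, -18]
Key observation: the optimum is the walk 2->1->3->3, with weight 0 + 3 + (-6) = -3.
Optimal value attained by: walk 2->1->3->3.
Answer: (C^⊗3)[2][3] = -3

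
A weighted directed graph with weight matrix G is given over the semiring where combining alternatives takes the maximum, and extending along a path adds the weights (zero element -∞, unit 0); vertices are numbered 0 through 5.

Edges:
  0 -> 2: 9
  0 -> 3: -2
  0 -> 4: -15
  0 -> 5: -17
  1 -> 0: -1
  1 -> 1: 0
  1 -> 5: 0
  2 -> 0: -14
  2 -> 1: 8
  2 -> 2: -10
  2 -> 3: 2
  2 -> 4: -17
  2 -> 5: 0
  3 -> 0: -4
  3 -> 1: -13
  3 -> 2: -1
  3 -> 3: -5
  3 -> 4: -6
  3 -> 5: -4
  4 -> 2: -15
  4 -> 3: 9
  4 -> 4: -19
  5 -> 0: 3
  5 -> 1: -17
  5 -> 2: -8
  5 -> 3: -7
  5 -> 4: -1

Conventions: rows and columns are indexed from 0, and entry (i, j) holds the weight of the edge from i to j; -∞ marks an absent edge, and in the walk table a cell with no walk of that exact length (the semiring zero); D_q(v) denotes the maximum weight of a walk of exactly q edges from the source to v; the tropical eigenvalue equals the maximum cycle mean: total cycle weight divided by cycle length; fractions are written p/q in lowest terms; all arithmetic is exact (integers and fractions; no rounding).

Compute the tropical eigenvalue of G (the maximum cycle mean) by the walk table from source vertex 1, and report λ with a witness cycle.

q=0: [-∞, 0, -∞, -∞, -∞, -∞]
q=1: [-1, 0, -∞, -∞, -∞, 0]
q=2: [3, 0, 8, -3, -1, 0]
q=3: [3, 16, 12, 10, -1, 8]
q=4: [15, 20, 12, 14, 7, 16]
q=5: [19, 20, 24, 16, 15, 20]
q=6: [23, 32, 28, 26, 19, 24]
Optimal cycle mean attained by: cycle 0->2->1->0, total 9 + 8 + (-1), length 3.
Answer: λ = 16/3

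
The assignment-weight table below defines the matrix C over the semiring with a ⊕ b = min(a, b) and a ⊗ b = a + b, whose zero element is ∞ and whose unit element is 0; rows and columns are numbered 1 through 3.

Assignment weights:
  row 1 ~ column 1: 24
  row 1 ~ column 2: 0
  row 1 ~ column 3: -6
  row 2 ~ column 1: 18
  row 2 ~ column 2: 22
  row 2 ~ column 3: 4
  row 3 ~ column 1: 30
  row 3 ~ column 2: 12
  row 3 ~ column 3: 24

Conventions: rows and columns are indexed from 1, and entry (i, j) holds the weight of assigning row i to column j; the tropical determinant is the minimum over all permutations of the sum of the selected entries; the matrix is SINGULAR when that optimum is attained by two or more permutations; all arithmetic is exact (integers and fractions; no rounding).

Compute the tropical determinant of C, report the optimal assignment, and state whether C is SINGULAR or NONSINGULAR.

σ = (1, 2, 3): 24 + 22 + 24 = 70
σ = (1, 3, 2): 24 + 4 + 12 = 40
σ = (2, 1, 3): 0 + 18 + 24 = 42
σ = (2, 3, 1): 0 + 4 + 30 = 34
σ = (3, 1, 2): (-6) + 18 + 12 = 24
σ = (3, 2, 1): (-6) + 22 + 30 = 46
Optimal value attained by: σ = (3, 1, 2).
Answer: det⊕(C) = 24; verdict: NONSINGULAR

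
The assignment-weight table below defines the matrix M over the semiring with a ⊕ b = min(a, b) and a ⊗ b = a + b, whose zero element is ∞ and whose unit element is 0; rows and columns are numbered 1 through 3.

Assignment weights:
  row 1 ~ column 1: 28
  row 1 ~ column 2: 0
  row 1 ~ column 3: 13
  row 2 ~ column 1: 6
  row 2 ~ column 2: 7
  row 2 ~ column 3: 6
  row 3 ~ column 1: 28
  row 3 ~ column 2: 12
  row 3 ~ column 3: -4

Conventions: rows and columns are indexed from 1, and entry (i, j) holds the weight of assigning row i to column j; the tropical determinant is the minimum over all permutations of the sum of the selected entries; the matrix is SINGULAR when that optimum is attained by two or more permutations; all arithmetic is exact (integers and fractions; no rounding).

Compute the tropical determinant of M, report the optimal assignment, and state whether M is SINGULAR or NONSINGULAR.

σ = (1, 2, 3): 28 + 7 + (-4) = 31
σ = (1, 3, 2): 28 + 6 + 12 = 46
σ = (2, 1, 3): 0 + 6 + (-4) = 2
σ = (2, 3, 1): 0 + 6 + 28 = 34
σ = (3, 1, 2): 13 + 6 + 12 = 31
σ = (3, 2, 1): 13 + 7 + 28 = 48
Optimal value attained by: σ = (2, 1, 3).
Answer: det⊕(M) = 2; verdict: NONSINGULAR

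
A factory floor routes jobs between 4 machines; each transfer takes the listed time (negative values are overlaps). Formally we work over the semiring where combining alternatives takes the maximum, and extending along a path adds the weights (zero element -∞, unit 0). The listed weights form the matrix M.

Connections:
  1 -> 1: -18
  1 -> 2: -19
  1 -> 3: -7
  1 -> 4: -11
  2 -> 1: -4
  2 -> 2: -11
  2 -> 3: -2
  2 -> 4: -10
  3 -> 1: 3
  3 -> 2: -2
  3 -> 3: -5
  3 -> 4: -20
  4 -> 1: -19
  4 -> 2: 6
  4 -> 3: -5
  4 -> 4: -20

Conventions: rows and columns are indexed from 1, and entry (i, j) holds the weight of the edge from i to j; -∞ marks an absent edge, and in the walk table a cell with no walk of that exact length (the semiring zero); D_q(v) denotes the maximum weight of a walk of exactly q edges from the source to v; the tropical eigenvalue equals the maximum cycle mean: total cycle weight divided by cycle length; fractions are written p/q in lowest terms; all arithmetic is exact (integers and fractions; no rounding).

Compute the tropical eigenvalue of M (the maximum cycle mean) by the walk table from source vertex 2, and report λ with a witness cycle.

q=0: [-∞, 0, -∞, -∞]
q=1: [-4, -11, -2, -10]
q=2: [1, -4, -7, -15]
q=3: [-4, -9, -6, -10]
q=4: [-3, -4, -11, -15]
Optimal cycle mean attained by: cycle 1->4->2->3->1, total (-11) + 6 + (-2) + 3, length 4.
Answer: λ = -1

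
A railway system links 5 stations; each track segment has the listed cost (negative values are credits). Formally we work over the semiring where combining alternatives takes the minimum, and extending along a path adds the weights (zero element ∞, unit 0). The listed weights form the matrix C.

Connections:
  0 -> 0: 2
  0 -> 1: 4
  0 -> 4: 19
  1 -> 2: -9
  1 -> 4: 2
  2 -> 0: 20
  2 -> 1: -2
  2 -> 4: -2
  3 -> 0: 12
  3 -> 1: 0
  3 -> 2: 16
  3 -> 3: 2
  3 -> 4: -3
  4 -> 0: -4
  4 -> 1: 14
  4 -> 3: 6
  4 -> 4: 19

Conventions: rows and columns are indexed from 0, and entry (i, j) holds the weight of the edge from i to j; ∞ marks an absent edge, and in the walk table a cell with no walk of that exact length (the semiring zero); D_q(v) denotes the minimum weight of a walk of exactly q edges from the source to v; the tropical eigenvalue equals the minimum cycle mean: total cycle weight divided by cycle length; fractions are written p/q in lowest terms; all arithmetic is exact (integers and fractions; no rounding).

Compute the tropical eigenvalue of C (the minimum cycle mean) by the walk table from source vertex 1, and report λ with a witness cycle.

q=0: [∞, 0, ∞, ∞, ∞]
q=1: [∞, ∞, -9, ∞, 2]
q=2: [-2, -11, ∞, 8, -11]
q=3: [-15, 2, -20, -5, -9]
q=4: [-13, -22, -7, -3, -22]
q=5: [-26, -9, -31, -16, -20]
Optimal cycle mean attained by: cycle 1->2->1, total (-9) + (-2), length 2.
Answer: λ = -11/2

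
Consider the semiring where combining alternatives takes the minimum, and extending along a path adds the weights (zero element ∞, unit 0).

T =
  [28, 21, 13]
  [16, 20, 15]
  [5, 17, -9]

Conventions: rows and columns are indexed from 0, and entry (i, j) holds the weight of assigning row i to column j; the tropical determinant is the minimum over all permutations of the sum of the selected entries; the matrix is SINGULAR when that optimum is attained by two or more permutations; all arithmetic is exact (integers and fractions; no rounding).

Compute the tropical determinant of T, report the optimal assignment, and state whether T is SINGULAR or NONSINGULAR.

σ = (0, 1, 2): 28 + 20 + (-9) = 39
σ = (0, 2, 1): 28 + 15 + 17 = 60
σ = (1, 0, 2): 21 + 16 + (-9) = 28
σ = (1, 2, 0): 21 + 15 + 5 = 41
σ = (2, 0, 1): 13 + 16 + 17 = 46
σ = (2, 1, 0): 13 + 20 + 5 = 38
Optimal value attained by: σ = (1, 0, 2).
Answer: det⊕(T) = 28; verdict: NONSINGULAR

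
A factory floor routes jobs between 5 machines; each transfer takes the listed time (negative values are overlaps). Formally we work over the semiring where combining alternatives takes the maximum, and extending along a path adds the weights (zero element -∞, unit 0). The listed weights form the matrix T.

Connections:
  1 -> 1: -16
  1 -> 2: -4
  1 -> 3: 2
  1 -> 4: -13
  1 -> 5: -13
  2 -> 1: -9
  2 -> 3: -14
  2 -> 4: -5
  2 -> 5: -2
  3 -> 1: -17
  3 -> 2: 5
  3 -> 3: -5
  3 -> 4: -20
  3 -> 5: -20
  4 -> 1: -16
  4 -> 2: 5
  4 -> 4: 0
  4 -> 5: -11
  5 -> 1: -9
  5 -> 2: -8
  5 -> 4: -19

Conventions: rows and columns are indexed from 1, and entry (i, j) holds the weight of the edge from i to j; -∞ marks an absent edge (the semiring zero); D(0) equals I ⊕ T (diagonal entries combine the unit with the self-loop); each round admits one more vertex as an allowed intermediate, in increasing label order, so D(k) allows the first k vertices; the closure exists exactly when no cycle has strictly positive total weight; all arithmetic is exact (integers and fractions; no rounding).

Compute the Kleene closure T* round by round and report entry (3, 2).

D(0):
  [0, -4, 2, -13, -13]
  [-9, 0, -14, -5, -2]
  [-17, 5, 0, -20, -20]
  [-16, 5, -∞, 0, -11]
  [-9, -8, -∞, -19, 0]
D(1):
  [0, -4, 2, -13, -13]
  [-9, 0, -7, -5, -2]
  [-17, 5, 0, -20, -20]
  [-16, 5, -14, 0, -11]
  [-9, -8, -7, -19, 0]
D(2):
  [0, -4, 2, -9, -6]
  [-9, 0, -7, -5, -2]
  [-4, 5, 0, 0, 3]
  [-4, 5, -2, 0, 3]
  [-9, -8, -7, -13, 0]
D(3):
  [0, 7, 2, 2, 5]
  [-9, 0, -7, -5, -2]
  [-4, 5, 0, 0, 3]
  [-4, 5, -2, 0, 3]
  [-9, -2, -7, -7, 0]
D(4):
  [0, 7, 2, 2, 5]
  [-9, 0, -7, -5, -2]
  [-4, 5, 0, 0, 3]
  [-4, 5, -2, 0, 3]
  [-9, -2, -7, -7, 0]
D(5):
  [0, 7, 2, 2, 5]
  [-9, 0, -7, -5, -2]
  [-4, 5, 0, 0, 3]
  [-4, 5, -2, 0, 3]
  [-9, -2, -7, -7, 0]
Answer: T*[3][2] = 5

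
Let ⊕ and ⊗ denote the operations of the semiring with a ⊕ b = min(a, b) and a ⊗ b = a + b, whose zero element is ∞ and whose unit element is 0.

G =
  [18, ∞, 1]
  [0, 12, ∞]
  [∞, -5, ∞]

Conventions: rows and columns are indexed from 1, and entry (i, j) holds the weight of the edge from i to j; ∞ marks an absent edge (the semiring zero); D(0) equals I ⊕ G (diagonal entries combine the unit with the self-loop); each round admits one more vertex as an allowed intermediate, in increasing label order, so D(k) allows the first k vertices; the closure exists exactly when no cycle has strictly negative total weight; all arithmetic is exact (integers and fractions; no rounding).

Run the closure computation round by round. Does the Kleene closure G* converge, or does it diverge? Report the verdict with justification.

D(0):
  [0, ∞, 1]
  [0, 0, ∞]
  [∞, -5, 0]
D(1):
  [0, ∞, 1]
  [0, 0, 1]
  [∞, -5, 0]
Detection: at round 2, diagonal entry (3, 3) turns strictly negative.
Key observation: the cycle 3->2->1->3 has total weight (-5) + 0 + 1, which is strictly negative.
Answer: DIVERGES — negative cycle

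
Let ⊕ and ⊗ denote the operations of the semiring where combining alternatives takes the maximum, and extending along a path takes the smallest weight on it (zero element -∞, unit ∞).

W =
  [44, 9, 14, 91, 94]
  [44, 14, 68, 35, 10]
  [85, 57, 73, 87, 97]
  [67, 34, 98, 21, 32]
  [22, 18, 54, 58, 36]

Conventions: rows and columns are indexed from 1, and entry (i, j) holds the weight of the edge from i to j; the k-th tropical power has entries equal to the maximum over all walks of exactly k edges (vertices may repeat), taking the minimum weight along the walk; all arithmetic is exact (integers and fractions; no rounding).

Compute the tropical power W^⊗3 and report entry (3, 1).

W^⊗2:
  [67, 34, 91, 58, 44]
  [68, 57, 68, 68, 68]
  [73, 57, 87, 85, 85]
  [85, 57, 73, 87, 97]
  [58, 54, 58, 54, 54]
W^⊗3:
  [85, 57, 73, 87, 91]
  [68, 57, 68, 68, 68]
  [85, 57, 85, 87, 87]
  [73, 57, 87, 85, 85]
  [58, 57, 58, 58, 58]
Key observation: the optimum is the walk 3->4->3->1, with weight 87 min 98 min 85 = 85.
Optimal value attained by: walk 3->4->3->1.
Answer: (W^⊗3)[3][1] = 85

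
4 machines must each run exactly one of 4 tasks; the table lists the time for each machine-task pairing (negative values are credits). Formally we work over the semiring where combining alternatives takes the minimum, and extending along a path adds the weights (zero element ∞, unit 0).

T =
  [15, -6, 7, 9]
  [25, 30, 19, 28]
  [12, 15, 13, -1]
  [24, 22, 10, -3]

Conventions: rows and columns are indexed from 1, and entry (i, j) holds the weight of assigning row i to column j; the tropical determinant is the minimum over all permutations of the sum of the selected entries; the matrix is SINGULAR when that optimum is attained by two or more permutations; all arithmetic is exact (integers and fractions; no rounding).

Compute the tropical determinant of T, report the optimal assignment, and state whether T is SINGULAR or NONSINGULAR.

σ = (1, 2, 3, 4): 15 + 30 + 13 + (-3) = 55
σ = (1, 2, 4, 3): 15 + 30 + (-1) + 10 = 54
σ = (1, 3, 2, 4): 15 + 19 + 15 + (-3) = 46
σ = (1, 3, 4, 2): 15 + 19 + (-1) + 22 = 55
σ = (1, 4, 2, 3): 15 + 28 + 15 + 10 = 68
σ = (1, 4, 3, 2): 15 + 28 + 13 + 22 = 78
σ = (2, 1, 3, 4): (-6) + 25 + 13 + (-3) = 29
σ = (2, 1, 4, 3): (-6) + 25 + (-1) + 10 = 28
σ = (2, 3, 1, 4): (-6) + 19 + 12 + (-3) = 22
σ = (2, 3, 4, 1): (-6) + 19 + (-1) + 24 = 36
σ = (2, 4, 1, 3): (-6) + 28 + 12 + 10 = 44
σ = (2, 4, 3, 1): (-6) + 28 + 13 + 24 = 59
σ = (3, 1, 2, 4): 7 + 25 + 15 + (-3) = 44
σ = (3, 1, 4, 2): 7 + 25 + (-1) + 22 = 53
σ = (3, 2, 1, 4): 7 + 30 + 12 + (-3) = 46
σ = (3, 2, 4, 1): 7 + 30 + (-1) + 24 = 60
σ = (3, 4, 1, 2): 7 + 28 + 12 + 22 = 69
σ = (3, 4, 2, 1): 7 + 28 + 15 + 24 = 74
σ = (4, 1, 2, 3): 9 + 25 + 15 + 10 = 59
σ = (4, 1, 3, 2): 9 + 25 + 13 + 22 = 69
σ = (4, 2, 1, 3): 9 + 30 + 12 + 10 = 61
σ = (4, 2, 3, 1): 9 + 30 + 13 + 24 = 76
σ = (4, 3, 1, 2): 9 + 19 + 12 + 22 = 62
σ = (4, 3, 2, 1): 9 + 19 + 15 + 24 = 67
Optimal value attained by: σ = (2, 3, 1, 4).
Answer: det⊕(T) = 22; verdict: NONSINGULAR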